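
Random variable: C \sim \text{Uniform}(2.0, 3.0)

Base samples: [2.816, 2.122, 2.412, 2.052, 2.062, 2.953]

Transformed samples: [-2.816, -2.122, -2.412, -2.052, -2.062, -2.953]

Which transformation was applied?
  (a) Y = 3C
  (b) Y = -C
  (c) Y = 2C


Checking option (b) Y = -C:
  C = 2.816 -> Y = -2.816 ✓
  C = 2.122 -> Y = -2.122 ✓
  C = 2.412 -> Y = -2.412 ✓
All samples match this transformation.

(b) -C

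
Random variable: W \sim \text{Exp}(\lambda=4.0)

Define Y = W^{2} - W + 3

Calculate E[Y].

E[Y] = 1*E[W²] - 1*E[W] + 3
E[W] = 0.25
E[W²] = Var(W) + (E[W])² = 0.0625 + 0.0625 = 0.125
E[Y] = 1*0.125 - 1*0.25 + 3 = 2.875

2.875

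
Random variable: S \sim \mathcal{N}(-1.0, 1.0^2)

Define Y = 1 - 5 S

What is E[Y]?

For Y = -5S + 1:
E[Y] = -5 * E[S] + 1
E[S] = -1.0 = -1
E[Y] = -5 * (-1) + 1 = 6

6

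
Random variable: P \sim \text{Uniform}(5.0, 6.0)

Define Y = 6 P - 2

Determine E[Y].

For Y = 6P - 2:
E[Y] = 6 * E[P] - 2
E[P] = (5 + 6)/2 = 5.5
E[Y] = 6 * 5.5 - 2 = 31

31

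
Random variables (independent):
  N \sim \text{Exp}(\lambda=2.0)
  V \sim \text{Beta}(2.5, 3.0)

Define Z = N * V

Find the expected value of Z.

For independent RVs: E[XY] = E[X]*E[Y]
E[N] = 0.5
E[V] = 0.45454545
E[Z] = 0.5 * 0.45454545 = 0.22727273

0.22727273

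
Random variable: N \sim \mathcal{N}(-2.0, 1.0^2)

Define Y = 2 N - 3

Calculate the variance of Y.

For Y = aN + b: Var(Y) = a² * Var(N)
Var(N) = 1.0^2 = 1
Var(Y) = 2² * 1 = 4 * 1 = 4

4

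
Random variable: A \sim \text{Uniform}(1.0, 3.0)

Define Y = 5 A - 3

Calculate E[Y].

For Y = 5A - 3:
E[Y] = 5 * E[A] - 3
E[A] = (1 + 3)/2 = 2
E[Y] = 5 * 2 - 3 = 7

7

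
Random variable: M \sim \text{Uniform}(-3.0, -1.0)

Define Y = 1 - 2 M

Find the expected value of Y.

For Y = -2M + 1:
E[Y] = -2 * E[M] + 1
E[M] = (-3 - 1)/2 = -2
E[Y] = -2 * (-2) + 1 = 5

5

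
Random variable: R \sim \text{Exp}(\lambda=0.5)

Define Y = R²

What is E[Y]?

Using E[X²] = Var(X) + (E[X])²:
E[R] = 2
Var(R) = 1/0.5^2 = 4
E[R²] = 4 + 2² = 4 + 4 = 8

8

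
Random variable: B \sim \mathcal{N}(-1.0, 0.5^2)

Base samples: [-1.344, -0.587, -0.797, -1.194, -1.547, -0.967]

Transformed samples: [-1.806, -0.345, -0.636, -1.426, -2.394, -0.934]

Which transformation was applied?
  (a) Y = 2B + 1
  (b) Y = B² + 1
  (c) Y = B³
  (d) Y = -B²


Checking option (d) Y = -B²:
  B = -1.344 -> Y = -1.806 ✓
  B = -0.587 -> Y = -0.345 ✓
  B = -0.797 -> Y = -0.636 ✓
All samples match this transformation.

(d) -B²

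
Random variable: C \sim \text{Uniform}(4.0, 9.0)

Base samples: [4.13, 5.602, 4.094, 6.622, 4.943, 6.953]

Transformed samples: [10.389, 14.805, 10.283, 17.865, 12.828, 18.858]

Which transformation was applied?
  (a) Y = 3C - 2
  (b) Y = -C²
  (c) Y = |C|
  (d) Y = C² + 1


Checking option (a) Y = 3C - 2:
  C = 4.13 -> Y = 10.389 ✓
  C = 5.602 -> Y = 14.805 ✓
  C = 4.094 -> Y = 10.283 ✓
All samples match this transformation.

(a) 3C - 2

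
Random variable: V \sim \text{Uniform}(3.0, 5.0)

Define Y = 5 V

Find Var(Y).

For Y = aV + b: Var(Y) = a² * Var(V)
Var(V) = (5 - 3)^2/12 = 0.33333333
Var(Y) = 5² * 0.33333333 = 25 * 0.33333333 = 8.3333333

8.3333333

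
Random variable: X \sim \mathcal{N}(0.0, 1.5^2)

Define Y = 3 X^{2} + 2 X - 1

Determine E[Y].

E[Y] = 3*E[X²] + 2*E[X] - 1
E[X] = 0
E[X²] = Var(X) + (E[X])² = 2.25 + 0 = 2.25
E[Y] = 3*2.25 + 2*0 - 1 = 5.75

5.75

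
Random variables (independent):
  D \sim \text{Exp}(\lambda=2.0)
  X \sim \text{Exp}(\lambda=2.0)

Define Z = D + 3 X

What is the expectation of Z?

E[Z] = 1*E[D] + 3*E[X]
E[D] = 0.5
E[X] = 0.5
E[Z] = 1*0.5 + 3*0.5 = 2

2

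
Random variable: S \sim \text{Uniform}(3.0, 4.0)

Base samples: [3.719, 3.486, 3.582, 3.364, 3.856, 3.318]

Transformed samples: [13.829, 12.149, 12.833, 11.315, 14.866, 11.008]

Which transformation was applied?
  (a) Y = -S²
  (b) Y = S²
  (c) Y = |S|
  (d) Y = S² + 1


Checking option (b) Y = S²:
  S = 3.719 -> Y = 13.829 ✓
  S = 3.486 -> Y = 12.149 ✓
  S = 3.582 -> Y = 12.833 ✓
All samples match this transformation.

(b) S²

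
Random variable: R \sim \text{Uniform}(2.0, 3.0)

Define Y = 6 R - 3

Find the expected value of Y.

For Y = 6R - 3:
E[Y] = 6 * E[R] - 3
E[R] = (2 + 3)/2 = 2.5
E[Y] = 6 * 2.5 - 3 = 12

12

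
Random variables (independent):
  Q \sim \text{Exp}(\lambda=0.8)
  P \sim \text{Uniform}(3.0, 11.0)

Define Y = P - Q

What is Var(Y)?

For independent RVs: Var(aX + bY) = a²Var(X) + b²Var(Y)
Var(Q) = 1.5625
Var(P) = 5.3333333
Var(Y) = (-1)²*1.5625 + 1²*5.3333333
= 1*1.5625 + 1*5.3333333 = 6.8958333

6.8958333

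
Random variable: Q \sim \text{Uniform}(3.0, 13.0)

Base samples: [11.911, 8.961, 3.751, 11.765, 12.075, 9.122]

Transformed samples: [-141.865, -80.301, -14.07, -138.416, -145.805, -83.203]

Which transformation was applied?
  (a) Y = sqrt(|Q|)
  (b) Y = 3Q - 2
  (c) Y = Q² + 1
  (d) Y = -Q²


Checking option (d) Y = -Q²:
  Q = 11.911 -> Y = -141.865 ✓
  Q = 8.961 -> Y = -80.301 ✓
  Q = 3.751 -> Y = -14.07 ✓
All samples match this transformation.

(d) -Q²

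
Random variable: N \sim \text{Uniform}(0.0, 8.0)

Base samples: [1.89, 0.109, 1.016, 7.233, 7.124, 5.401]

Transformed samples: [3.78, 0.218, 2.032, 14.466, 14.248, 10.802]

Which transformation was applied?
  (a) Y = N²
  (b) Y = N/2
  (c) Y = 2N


Checking option (c) Y = 2N:
  N = 1.89 -> Y = 3.78 ✓
  N = 0.109 -> Y = 0.218 ✓
  N = 1.016 -> Y = 2.032 ✓
All samples match this transformation.

(c) 2N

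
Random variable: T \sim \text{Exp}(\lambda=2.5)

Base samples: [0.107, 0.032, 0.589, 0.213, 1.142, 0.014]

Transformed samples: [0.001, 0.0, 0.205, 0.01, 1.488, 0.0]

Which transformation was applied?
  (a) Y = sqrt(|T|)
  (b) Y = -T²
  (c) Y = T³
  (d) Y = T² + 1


Checking option (c) Y = T³:
  T = 0.107 -> Y = 0.001 ✓
  T = 0.032 -> Y = 0.0 ✓
  T = 0.589 -> Y = 0.205 ✓
All samples match this transformation.

(c) T³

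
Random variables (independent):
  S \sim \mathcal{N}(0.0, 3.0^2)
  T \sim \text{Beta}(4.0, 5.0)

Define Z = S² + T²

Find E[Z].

E[Z] = E[S²] + E[T²]
E[S²] = Var(S) + E[S]² = 9 + 0 = 9
E[T²] = Var(T) + E[T]² = 0.024691358 + 0.19753086 = 0.22222222
E[Z] = 9 + 0.22222222 = 9.2222222

9.2222222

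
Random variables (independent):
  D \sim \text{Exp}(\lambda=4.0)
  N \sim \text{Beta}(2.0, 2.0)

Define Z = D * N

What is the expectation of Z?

For independent RVs: E[XY] = E[X]*E[Y]
E[D] = 0.25
E[N] = 0.5
E[Z] = 0.25 * 0.5 = 0.125

0.125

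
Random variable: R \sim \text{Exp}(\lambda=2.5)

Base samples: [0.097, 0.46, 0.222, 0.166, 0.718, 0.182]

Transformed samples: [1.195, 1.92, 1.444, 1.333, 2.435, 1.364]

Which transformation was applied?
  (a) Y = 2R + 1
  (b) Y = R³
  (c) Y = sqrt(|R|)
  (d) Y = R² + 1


Checking option (a) Y = 2R + 1:
  R = 0.097 -> Y = 1.195 ✓
  R = 0.46 -> Y = 1.92 ✓
  R = 0.222 -> Y = 1.444 ✓
All samples match this transformation.

(a) 2R + 1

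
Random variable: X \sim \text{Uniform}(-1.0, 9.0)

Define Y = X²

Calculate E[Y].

E[X²] = Var(X) + (E[X])² = 8.3333333 + 16 = 24.333333

24.333333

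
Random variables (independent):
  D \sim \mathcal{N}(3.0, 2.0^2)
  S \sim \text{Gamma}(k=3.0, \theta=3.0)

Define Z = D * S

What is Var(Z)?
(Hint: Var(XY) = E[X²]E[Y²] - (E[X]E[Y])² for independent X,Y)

Var(XY) = E[X²]E[Y²] - (E[X]E[Y])²
E[D] = 3, Var(D) = 4
E[S] = 9, Var(S) = 27
E[D²] = 4 + 3² = 13
E[S²] = 27 + 9² = 108
Var(Z) = 13*108 - (3*9)²
= 1404 - 729 = 675

675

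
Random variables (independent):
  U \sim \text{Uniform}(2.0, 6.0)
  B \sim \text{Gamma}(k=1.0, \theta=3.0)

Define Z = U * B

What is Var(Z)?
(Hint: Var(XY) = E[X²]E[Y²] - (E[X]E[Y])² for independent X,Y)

Var(XY) = E[X²]E[Y²] - (E[X]E[Y])²
E[U] = 4, Var(U) = 1.3333333
E[B] = 3, Var(B) = 9
E[U²] = 1.3333333 + 4² = 17.333333
E[B²] = 9 + 3² = 18
Var(Z) = 17.333333*18 - (4*3)²
= 312 - 144 = 168

168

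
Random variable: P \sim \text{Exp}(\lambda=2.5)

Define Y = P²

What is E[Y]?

Using E[X²] = Var(X) + (E[X])²:
E[P] = 0.4
Var(P) = 1/2.5^2 = 0.16
E[P²] = 0.16 + 0.4² = 0.16 + 0.16 = 0.32

0.32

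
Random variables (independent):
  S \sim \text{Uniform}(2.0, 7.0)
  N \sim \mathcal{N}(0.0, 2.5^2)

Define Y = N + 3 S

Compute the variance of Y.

For independent RVs: Var(aX + bY) = a²Var(X) + b²Var(Y)
Var(S) = 2.0833333
Var(N) = 6.25
Var(Y) = 3²*2.0833333 + 1²*6.25
= 9*2.0833333 + 1*6.25 = 25

25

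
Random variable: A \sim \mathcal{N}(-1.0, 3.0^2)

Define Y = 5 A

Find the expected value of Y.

For Y = 5A:
E[Y] = 5 * E[A]
E[A] = -1.0 = -1
E[Y] = 5 * (-1) = -5

-5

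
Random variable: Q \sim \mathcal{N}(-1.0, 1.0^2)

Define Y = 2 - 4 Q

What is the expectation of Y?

For Y = -4Q + 2:
E[Y] = -4 * E[Q] + 2
E[Q] = -1.0 = -1
E[Y] = -4 * (-1) + 2 = 6

6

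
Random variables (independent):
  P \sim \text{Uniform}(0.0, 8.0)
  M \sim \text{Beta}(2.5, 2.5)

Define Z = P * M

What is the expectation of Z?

For independent RVs: E[XY] = E[X]*E[Y]
E[P] = 4
E[M] = 0.5
E[Z] = 4 * 0.5 = 2

2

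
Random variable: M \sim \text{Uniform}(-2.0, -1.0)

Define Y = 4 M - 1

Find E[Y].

For Y = 4M - 1:
E[Y] = 4 * E[M] - 1
E[M] = (-2 - 1)/2 = -1.5
E[Y] = 4 * (-1.5) - 1 = -7

-7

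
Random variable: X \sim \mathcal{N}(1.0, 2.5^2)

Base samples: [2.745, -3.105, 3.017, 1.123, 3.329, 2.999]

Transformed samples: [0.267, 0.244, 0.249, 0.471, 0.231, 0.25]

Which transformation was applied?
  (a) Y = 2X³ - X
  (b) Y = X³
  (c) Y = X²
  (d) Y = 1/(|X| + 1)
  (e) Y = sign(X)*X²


Checking option (d) Y = 1/(|X| + 1):
  X = 2.745 -> Y = 0.267 ✓
  X = -3.105 -> Y = 0.244 ✓
  X = 3.017 -> Y = 0.249 ✓
All samples match this transformation.

(d) 1/(|X| + 1)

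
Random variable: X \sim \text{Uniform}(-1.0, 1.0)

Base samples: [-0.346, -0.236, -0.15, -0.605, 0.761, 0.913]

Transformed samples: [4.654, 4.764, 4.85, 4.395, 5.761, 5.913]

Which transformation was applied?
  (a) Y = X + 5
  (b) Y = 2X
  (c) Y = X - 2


Checking option (a) Y = X + 5:
  X = -0.346 -> Y = 4.654 ✓
  X = -0.236 -> Y = 4.764 ✓
  X = -0.15 -> Y = 4.85 ✓
All samples match this transformation.

(a) X + 5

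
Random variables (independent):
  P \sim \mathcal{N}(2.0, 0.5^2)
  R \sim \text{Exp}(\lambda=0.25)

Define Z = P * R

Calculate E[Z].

For independent RVs: E[XY] = E[X]*E[Y]
E[P] = 2
E[R] = 4
E[Z] = 2 * 4 = 8

8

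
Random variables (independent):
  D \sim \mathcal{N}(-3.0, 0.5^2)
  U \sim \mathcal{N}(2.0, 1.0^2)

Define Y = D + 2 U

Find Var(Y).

For independent RVs: Var(aX + bY) = a²Var(X) + b²Var(Y)
Var(D) = 0.25
Var(U) = 1
Var(Y) = 1²*0.25 + 2²*1
= 1*0.25 + 4*1 = 4.25

4.25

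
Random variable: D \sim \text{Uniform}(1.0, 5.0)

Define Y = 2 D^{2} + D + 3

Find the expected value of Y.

E[Y] = 2*E[D²] + 1*E[D] + 3
E[D] = 3
E[D²] = Var(D) + (E[D])² = 1.3333333 + 9 = 10.333333
E[Y] = 2*10.333333 + 1*3 + 3 = 26.666667

26.666667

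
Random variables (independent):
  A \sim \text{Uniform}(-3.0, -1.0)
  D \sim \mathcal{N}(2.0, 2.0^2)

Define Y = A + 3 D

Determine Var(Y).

For independent RVs: Var(aX + bY) = a²Var(X) + b²Var(Y)
Var(A) = 0.33333333
Var(D) = 4
Var(Y) = 1²*0.33333333 + 3²*4
= 1*0.33333333 + 9*4 = 36.333333

36.333333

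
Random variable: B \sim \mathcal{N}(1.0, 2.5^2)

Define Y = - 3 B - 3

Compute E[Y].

For Y = -3B - 3:
E[Y] = -3 * E[B] - 3
E[B] = 1.0 = 1
E[Y] = -3 * 1 - 3 = -6

-6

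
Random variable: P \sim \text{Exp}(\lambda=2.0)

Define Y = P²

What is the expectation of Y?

E[P²] = Var(P) + (E[P])² = 0.25 + 0.25 = 0.5

0.5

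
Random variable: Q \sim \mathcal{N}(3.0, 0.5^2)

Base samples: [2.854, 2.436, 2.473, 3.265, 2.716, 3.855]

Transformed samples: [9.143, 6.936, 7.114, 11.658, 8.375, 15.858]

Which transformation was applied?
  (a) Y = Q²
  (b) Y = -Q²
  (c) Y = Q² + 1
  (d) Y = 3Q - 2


Checking option (c) Y = Q² + 1:
  Q = 2.854 -> Y = 9.143 ✓
  Q = 2.436 -> Y = 6.936 ✓
  Q = 2.473 -> Y = 7.114 ✓
All samples match this transformation.

(c) Q² + 1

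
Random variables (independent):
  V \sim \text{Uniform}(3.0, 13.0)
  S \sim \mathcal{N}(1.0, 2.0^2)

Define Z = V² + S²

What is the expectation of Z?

E[Z] = E[V²] + E[S²]
E[V²] = Var(V) + E[V]² = 8.3333333 + 64 = 72.333333
E[S²] = Var(S) + E[S]² = 4 + 1 = 5
E[Z] = 72.333333 + 5 = 77.333333

77.333333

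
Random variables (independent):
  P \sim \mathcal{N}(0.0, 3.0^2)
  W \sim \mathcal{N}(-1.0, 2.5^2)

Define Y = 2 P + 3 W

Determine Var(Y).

For independent RVs: Var(aX + bY) = a²Var(X) + b²Var(Y)
Var(P) = 9
Var(W) = 6.25
Var(Y) = 2²*9 + 3²*6.25
= 4*9 + 9*6.25 = 92.25

92.25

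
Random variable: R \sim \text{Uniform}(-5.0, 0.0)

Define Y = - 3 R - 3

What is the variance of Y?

For Y = aR + b: Var(Y) = a² * Var(R)
Var(R) = (0 + 5)^2/12 = 2.0833333
Var(Y) = (-3)² * 2.0833333 = 9 * 2.0833333 = 18.75

18.75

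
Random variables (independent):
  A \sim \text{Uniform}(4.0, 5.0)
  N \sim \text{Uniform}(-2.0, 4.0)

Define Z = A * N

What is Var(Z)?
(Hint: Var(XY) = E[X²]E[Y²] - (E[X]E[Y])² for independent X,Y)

Var(XY) = E[X²]E[Y²] - (E[X]E[Y])²
E[A] = 4.5, Var(A) = 0.083333333
E[N] = 1, Var(N) = 3
E[A²] = 0.083333333 + 4.5² = 20.333333
E[N²] = 3 + 1² = 4
Var(Z) = 20.333333*4 - (4.5*1)²
= 81.333333 - 20.25 = 61.083333

61.083333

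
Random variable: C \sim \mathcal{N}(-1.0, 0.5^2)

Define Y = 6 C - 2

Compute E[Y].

For Y = 6C - 2:
E[Y] = 6 * E[C] - 2
E[C] = -1.0 = -1
E[Y] = 6 * (-1) - 2 = -8

-8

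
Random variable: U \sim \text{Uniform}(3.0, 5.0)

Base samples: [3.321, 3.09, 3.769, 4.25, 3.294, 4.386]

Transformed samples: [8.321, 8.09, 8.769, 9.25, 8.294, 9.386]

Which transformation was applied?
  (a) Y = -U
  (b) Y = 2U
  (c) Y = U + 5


Checking option (c) Y = U + 5:
  U = 3.321 -> Y = 8.321 ✓
  U = 3.09 -> Y = 8.09 ✓
  U = 3.769 -> Y = 8.769 ✓
All samples match this transformation.

(c) U + 5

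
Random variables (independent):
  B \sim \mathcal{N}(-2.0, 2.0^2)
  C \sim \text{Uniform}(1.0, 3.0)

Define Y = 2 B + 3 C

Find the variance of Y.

For independent RVs: Var(aX + bY) = a²Var(X) + b²Var(Y)
Var(B) = 4
Var(C) = 0.33333333
Var(Y) = 2²*4 + 3²*0.33333333
= 4*4 + 9*0.33333333 = 19

19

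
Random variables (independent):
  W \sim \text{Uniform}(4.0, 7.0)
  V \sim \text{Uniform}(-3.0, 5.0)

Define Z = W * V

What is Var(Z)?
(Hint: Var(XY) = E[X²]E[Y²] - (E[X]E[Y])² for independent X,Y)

Var(XY) = E[X²]E[Y²] - (E[X]E[Y])²
E[W] = 5.5, Var(W) = 0.75
E[V] = 1, Var(V) = 5.3333333
E[W²] = 0.75 + 5.5² = 31
E[V²] = 5.3333333 + 1² = 6.3333333
Var(Z) = 31*6.3333333 - (5.5*1)²
= 196.33333 - 30.25 = 166.08333

166.08333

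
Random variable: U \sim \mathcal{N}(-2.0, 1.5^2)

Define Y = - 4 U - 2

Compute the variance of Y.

For Y = aU + b: Var(Y) = a² * Var(U)
Var(U) = 1.5^2 = 2.25
Var(Y) = (-4)² * 2.25 = 16 * 2.25 = 36

36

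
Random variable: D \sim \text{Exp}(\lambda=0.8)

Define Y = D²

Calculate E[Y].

E[D²] = Var(D) + (E[D])² = 1.5625 + 1.5625 = 3.125

3.125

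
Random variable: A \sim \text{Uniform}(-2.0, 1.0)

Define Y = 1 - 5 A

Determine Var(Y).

For Y = aA + b: Var(Y) = a² * Var(A)
Var(A) = (1 + 2)^2/12 = 0.75
Var(Y) = (-5)² * 0.75 = 25 * 0.75 = 18.75

18.75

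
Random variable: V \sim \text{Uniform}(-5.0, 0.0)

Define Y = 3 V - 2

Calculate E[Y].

For Y = 3V - 2:
E[Y] = 3 * E[V] - 2
E[V] = (-5 + 0)/2 = -2.5
E[Y] = 3 * (-2.5) - 2 = -9.5

-9.5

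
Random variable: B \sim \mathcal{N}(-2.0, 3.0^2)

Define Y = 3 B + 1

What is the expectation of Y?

For Y = 3B + 1:
E[Y] = 3 * E[B] + 1
E[B] = -2.0 = -2
E[Y] = 3 * (-2) + 1 = -5

-5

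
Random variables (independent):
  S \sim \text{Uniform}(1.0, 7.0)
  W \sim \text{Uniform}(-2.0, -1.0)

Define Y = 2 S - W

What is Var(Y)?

For independent RVs: Var(aX + bY) = a²Var(X) + b²Var(Y)
Var(S) = 3
Var(W) = 0.083333333
Var(Y) = 2²*3 + (-1)²*0.083333333
= 4*3 + 1*0.083333333 = 12.083333

12.083333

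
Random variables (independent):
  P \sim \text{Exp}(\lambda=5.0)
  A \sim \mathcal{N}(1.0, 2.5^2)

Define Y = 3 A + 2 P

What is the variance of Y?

For independent RVs: Var(aX + bY) = a²Var(X) + b²Var(Y)
Var(P) = 0.04
Var(A) = 6.25
Var(Y) = 2²*0.04 + 3²*6.25
= 4*0.04 + 9*6.25 = 56.41

56.41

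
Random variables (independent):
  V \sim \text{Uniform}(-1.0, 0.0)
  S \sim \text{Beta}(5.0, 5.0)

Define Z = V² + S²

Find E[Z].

E[Z] = E[V²] + E[S²]
E[V²] = Var(V) + E[V]² = 0.083333333 + 0.25 = 0.33333333
E[S²] = Var(S) + E[S]² = 0.022727273 + 0.25 = 0.27272727
E[Z] = 0.33333333 + 0.27272727 = 0.60606061

0.60606061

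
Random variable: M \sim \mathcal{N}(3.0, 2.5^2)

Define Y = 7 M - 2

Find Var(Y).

For Y = aM + b: Var(Y) = a² * Var(M)
Var(M) = 2.5^2 = 6.25
Var(Y) = 7² * 6.25 = 49 * 6.25 = 306.25

306.25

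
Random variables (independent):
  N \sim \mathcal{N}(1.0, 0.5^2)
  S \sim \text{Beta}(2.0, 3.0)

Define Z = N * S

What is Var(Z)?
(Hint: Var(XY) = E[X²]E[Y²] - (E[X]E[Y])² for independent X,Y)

Var(XY) = E[X²]E[Y²] - (E[X]E[Y])²
E[N] = 1, Var(N) = 0.25
E[S] = 0.4, Var(S) = 0.04
E[N²] = 0.25 + 1² = 1.25
E[S²] = 0.04 + 0.4² = 0.2
Var(Z) = 1.25*0.2 - (1*0.4)²
= 0.25 - 0.16 = 0.09

0.09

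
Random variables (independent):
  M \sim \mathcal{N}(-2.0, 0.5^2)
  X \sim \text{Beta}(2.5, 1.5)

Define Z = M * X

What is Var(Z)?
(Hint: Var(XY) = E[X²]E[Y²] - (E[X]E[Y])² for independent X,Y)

Var(XY) = E[X²]E[Y²] - (E[X]E[Y])²
E[M] = -2, Var(M) = 0.25
E[X] = 0.625, Var(X) = 0.046875
E[M²] = 0.25 + (-2)² = 4.25
E[X²] = 0.046875 + 0.625² = 0.4375
Var(Z) = 4.25*0.4375 - (-2*0.625)²
= 1.859375 - 1.5625 = 0.296875

0.296875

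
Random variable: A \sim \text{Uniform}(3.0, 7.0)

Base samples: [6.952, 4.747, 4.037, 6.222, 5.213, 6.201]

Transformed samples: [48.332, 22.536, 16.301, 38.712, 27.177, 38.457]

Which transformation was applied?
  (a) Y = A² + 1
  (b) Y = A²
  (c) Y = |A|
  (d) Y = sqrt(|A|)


Checking option (b) Y = A²:
  A = 6.952 -> Y = 48.332 ✓
  A = 4.747 -> Y = 22.536 ✓
  A = 4.037 -> Y = 16.301 ✓
All samples match this transformation.

(b) A²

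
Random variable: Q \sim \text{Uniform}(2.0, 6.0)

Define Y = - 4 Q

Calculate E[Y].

For Y = -4Q:
E[Y] = -4 * E[Q]
E[Q] = (2 + 6)/2 = 4
E[Y] = -4 * 4 = -16

-16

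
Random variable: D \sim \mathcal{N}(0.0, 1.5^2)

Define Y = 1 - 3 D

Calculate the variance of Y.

For Y = aD + b: Var(Y) = a² * Var(D)
Var(D) = 1.5^2 = 2.25
Var(Y) = (-3)² * 2.25 = 9 * 2.25 = 20.25

20.25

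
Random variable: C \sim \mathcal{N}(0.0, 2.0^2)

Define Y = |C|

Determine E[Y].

For X ~ N(0, 2.0²), E[|X|] = sigma * sqrt(2/pi)
= 2.0 * sqrt(2/pi) = 1.5957691

1.5957691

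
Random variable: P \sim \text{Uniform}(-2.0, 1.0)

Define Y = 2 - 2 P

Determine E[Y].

For Y = -2P + 2:
E[Y] = -2 * E[P] + 2
E[P] = (-2 + 1)/2 = -0.5
E[Y] = -2 * (-0.5) + 2 = 3

3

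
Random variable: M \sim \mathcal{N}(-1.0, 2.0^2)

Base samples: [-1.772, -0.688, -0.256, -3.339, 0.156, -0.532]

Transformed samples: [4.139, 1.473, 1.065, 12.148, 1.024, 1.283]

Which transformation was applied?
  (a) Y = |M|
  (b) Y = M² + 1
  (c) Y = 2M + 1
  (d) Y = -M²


Checking option (b) Y = M² + 1:
  M = -1.772 -> Y = 4.139 ✓
  M = -0.688 -> Y = 1.473 ✓
  M = -0.256 -> Y = 1.065 ✓
All samples match this transformation.

(b) M² + 1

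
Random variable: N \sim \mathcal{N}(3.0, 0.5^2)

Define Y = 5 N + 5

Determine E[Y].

For Y = 5N + 5:
E[Y] = 5 * E[N] + 5
E[N] = 3.0 = 3
E[Y] = 5 * 3 + 5 = 20

20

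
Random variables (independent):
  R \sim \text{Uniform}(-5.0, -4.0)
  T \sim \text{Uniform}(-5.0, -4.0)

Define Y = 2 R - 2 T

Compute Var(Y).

For independent RVs: Var(aX + bY) = a²Var(X) + b²Var(Y)
Var(R) = 0.083333333
Var(T) = 0.083333333
Var(Y) = 2²*0.083333333 + (-2)²*0.083333333
= 4*0.083333333 + 4*0.083333333 = 0.66666667

0.66666667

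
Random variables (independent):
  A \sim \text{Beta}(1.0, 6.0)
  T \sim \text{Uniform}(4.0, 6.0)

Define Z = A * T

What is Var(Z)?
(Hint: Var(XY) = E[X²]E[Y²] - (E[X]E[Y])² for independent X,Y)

Var(XY) = E[X²]E[Y²] - (E[X]E[Y])²
E[A] = 0.14285714, Var(A) = 0.015306122
E[T] = 5, Var(T) = 0.33333333
E[A²] = 0.015306122 + 0.14285714² = 0.035714286
E[T²] = 0.33333333 + 5² = 25.333333
Var(Z) = 0.035714286*25.333333 - (0.14285714*5)²
= 0.9047619 - 0.51020408 = 0.39455782

0.39455782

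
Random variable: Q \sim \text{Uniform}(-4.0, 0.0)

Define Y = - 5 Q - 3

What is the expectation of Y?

For Y = -5Q - 3:
E[Y] = -5 * E[Q] - 3
E[Q] = (-4 + 0)/2 = -2
E[Y] = -5 * (-2) - 3 = 7

7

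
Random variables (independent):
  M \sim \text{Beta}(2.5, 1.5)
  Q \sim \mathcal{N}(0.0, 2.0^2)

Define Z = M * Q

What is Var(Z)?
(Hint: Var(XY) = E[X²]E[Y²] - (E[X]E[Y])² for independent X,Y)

Var(XY) = E[X²]E[Y²] - (E[X]E[Y])²
E[M] = 0.625, Var(M) = 0.046875
E[Q] = 0, Var(Q) = 4
E[M²] = 0.046875 + 0.625² = 0.4375
E[Q²] = 4 + 0² = 4
Var(Z) = 0.4375*4 - (0.625*0)²
= 1.75 - 0 = 1.75

1.75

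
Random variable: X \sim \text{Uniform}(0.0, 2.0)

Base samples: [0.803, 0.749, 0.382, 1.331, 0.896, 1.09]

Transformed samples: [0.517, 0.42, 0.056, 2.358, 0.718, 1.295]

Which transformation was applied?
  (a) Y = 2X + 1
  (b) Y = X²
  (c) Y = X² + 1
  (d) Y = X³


Checking option (d) Y = X³:
  X = 0.803 -> Y = 0.517 ✓
  X = 0.749 -> Y = 0.42 ✓
  X = 0.382 -> Y = 0.056 ✓
All samples match this transformation.

(d) X³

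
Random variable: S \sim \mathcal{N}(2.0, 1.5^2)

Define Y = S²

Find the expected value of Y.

E[S²] = Var(S) + (E[S])² = 2.25 + 4 = 6.25

6.25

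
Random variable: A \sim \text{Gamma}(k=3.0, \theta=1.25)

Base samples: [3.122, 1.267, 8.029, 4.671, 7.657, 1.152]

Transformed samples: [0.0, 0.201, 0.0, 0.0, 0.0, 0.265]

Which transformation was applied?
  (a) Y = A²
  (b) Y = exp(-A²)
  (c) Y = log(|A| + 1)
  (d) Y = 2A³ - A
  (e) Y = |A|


Checking option (b) Y = exp(-A²):
  A = 3.122 -> Y = 0.0 ✓
  A = 1.267 -> Y = 0.201 ✓
  A = 8.029 -> Y = 0.0 ✓
All samples match this transformation.

(b) exp(-A²)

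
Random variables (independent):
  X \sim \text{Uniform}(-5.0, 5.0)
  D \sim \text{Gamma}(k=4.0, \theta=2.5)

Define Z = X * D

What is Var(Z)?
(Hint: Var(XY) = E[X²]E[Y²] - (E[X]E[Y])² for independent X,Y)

Var(XY) = E[X²]E[Y²] - (E[X]E[Y])²
E[X] = 0, Var(X) = 8.3333333
E[D] = 10, Var(D) = 25
E[X²] = 8.3333333 + 0² = 8.3333333
E[D²] = 25 + 10² = 125
Var(Z) = 8.3333333*125 - (0*10)²
= 1041.6667 - 0 = 1041.6667

1041.6667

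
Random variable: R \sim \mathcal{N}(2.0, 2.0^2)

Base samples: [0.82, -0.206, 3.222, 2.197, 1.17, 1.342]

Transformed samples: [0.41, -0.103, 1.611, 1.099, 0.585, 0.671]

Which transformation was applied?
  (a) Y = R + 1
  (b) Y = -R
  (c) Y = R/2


Checking option (c) Y = R/2:
  R = 0.82 -> Y = 0.41 ✓
  R = -0.206 -> Y = -0.103 ✓
  R = 3.222 -> Y = 1.611 ✓
All samples match this transformation.

(c) R/2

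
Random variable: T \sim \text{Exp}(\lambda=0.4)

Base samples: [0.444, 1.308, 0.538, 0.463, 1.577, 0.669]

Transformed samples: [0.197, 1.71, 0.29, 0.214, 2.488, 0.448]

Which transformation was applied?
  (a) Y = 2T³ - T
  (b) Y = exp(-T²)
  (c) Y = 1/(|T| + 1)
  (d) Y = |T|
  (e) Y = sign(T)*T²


Checking option (e) Y = sign(T)*T²:
  T = 0.444 -> Y = 0.197 ✓
  T = 1.308 -> Y = 1.71 ✓
  T = 0.538 -> Y = 0.29 ✓
All samples match this transformation.

(e) sign(T)*T²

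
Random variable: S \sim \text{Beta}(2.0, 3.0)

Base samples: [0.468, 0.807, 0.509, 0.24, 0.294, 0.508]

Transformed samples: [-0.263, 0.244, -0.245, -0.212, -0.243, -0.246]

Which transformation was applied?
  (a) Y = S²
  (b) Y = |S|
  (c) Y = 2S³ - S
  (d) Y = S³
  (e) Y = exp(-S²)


Checking option (c) Y = 2S³ - S:
  S = 0.468 -> Y = -0.263 ✓
  S = 0.807 -> Y = 0.244 ✓
  S = 0.509 -> Y = -0.245 ✓
All samples match this transformation.

(c) 2S³ - S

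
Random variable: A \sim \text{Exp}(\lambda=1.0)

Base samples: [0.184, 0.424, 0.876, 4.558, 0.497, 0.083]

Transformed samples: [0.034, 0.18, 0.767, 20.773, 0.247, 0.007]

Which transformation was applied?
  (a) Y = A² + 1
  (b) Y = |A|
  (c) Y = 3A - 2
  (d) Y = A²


Checking option (d) Y = A²:
  A = 0.184 -> Y = 0.034 ✓
  A = 0.424 -> Y = 0.18 ✓
  A = 0.876 -> Y = 0.767 ✓
All samples match this transformation.

(d) A²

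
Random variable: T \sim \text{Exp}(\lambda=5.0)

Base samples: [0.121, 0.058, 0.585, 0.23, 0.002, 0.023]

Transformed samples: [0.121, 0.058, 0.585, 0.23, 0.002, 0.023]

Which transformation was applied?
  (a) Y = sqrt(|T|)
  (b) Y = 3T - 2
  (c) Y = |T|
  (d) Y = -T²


Checking option (c) Y = |T|:
  T = 0.121 -> Y = 0.121 ✓
  T = 0.058 -> Y = 0.058 ✓
  T = 0.585 -> Y = 0.585 ✓
All samples match this transformation.

(c) |T|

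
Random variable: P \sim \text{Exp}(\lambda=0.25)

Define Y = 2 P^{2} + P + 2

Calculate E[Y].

E[Y] = 2*E[P²] + 1*E[P] + 2
E[P] = 4
E[P²] = Var(P) + (E[P])² = 16 + 16 = 32
E[Y] = 2*32 + 1*4 + 2 = 70

70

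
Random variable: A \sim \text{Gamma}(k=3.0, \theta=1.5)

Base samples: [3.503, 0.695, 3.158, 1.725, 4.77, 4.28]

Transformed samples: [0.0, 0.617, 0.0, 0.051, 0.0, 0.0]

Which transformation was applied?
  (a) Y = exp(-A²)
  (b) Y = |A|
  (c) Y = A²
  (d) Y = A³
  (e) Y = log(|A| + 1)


Checking option (a) Y = exp(-A²):
  A = 3.503 -> Y = 0.0 ✓
  A = 0.695 -> Y = 0.617 ✓
  A = 3.158 -> Y = 0.0 ✓
All samples match this transformation.

(a) exp(-A²)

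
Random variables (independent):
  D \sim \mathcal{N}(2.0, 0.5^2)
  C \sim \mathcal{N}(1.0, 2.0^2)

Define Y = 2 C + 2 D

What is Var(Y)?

For independent RVs: Var(aX + bY) = a²Var(X) + b²Var(Y)
Var(D) = 0.25
Var(C) = 4
Var(Y) = 2²*0.25 + 2²*4
= 4*0.25 + 4*4 = 17

17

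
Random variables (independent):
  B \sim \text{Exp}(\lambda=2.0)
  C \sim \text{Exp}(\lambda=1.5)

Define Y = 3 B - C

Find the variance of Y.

For independent RVs: Var(aX + bY) = a²Var(X) + b²Var(Y)
Var(B) = 0.25
Var(C) = 0.44444444
Var(Y) = 3²*0.25 + (-1)²*0.44444444
= 9*0.25 + 1*0.44444444 = 2.6944444

2.6944444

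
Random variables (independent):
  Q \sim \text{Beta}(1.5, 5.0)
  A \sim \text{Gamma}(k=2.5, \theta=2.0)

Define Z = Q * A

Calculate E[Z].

For independent RVs: E[XY] = E[X]*E[Y]
E[Q] = 0.23076923
E[A] = 5
E[Z] = 0.23076923 * 5 = 1.1538462

1.1538462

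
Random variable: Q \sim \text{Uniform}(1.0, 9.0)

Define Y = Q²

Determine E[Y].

Using E[X²] = Var(X) + (E[X])²:
E[Q] = 5
Var(Q) = (9 - 1)^2/12 = 5.3333333
E[Q²] = 5.3333333 + 5² = 5.3333333 + 25 = 30.333333

30.333333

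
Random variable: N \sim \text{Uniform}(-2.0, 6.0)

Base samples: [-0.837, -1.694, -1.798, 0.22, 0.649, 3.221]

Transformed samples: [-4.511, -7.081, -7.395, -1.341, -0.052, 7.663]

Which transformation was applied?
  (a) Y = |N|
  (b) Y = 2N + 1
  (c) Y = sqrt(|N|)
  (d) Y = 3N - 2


Checking option (d) Y = 3N - 2:
  N = -0.837 -> Y = -4.511 ✓
  N = -1.694 -> Y = -7.081 ✓
  N = -1.798 -> Y = -7.395 ✓
All samples match this transformation.

(d) 3N - 2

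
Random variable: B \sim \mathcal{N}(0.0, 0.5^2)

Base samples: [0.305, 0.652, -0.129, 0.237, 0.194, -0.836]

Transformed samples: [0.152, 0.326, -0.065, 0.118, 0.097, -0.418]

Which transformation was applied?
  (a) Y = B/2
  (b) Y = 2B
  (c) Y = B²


Checking option (a) Y = B/2:
  B = 0.305 -> Y = 0.152 ✓
  B = 0.652 -> Y = 0.326 ✓
  B = -0.129 -> Y = -0.065 ✓
All samples match this transformation.

(a) B/2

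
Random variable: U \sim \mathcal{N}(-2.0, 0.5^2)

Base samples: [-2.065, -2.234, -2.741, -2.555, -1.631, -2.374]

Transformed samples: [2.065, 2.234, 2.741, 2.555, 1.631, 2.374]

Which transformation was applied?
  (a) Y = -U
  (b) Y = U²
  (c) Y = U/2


Checking option (a) Y = -U:
  U = -2.065 -> Y = 2.065 ✓
  U = -2.234 -> Y = 2.234 ✓
  U = -2.741 -> Y = 2.741 ✓
All samples match this transformation.

(a) -U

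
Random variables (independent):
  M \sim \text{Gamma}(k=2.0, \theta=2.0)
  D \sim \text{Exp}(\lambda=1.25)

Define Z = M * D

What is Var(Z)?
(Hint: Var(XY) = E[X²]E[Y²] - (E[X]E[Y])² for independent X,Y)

Var(XY) = E[X²]E[Y²] - (E[X]E[Y])²
E[M] = 4, Var(M) = 8
E[D] = 0.8, Var(D) = 0.64
E[M²] = 8 + 4² = 24
E[D²] = 0.64 + 0.8² = 1.28
Var(Z) = 24*1.28 - (4*0.8)²
= 30.72 - 10.24 = 20.48

20.48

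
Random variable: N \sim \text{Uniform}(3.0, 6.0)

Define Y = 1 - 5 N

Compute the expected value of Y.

For Y = -5N + 1:
E[Y] = -5 * E[N] + 1
E[N] = (3 + 6)/2 = 4.5
E[Y] = -5 * 4.5 + 1 = -21.5

-21.5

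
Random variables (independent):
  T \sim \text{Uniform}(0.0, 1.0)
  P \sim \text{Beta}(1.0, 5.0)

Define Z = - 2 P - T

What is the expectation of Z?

E[Z] = -1*E[T] - 2*E[P]
E[T] = 0.5
E[P] = 0.16666667
E[Z] = -1*0.5 - 2*0.16666667 = -0.83333333

-0.83333333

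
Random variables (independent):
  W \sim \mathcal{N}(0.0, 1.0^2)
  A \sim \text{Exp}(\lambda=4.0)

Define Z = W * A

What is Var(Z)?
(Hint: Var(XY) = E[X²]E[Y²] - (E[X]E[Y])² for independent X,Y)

Var(XY) = E[X²]E[Y²] - (E[X]E[Y])²
E[W] = 0, Var(W) = 1
E[A] = 0.25, Var(A) = 0.0625
E[W²] = 1 + 0² = 1
E[A²] = 0.0625 + 0.25² = 0.125
Var(Z) = 1*0.125 - (0*0.25)²
= 0.125 - 0 = 0.125

0.125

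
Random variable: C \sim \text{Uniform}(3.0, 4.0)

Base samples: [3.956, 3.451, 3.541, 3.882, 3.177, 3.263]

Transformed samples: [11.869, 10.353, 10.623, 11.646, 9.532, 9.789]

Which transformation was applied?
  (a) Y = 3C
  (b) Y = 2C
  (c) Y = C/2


Checking option (a) Y = 3C:
  C = 3.956 -> Y = 11.869 ✓
  C = 3.451 -> Y = 10.353 ✓
  C = 3.541 -> Y = 10.623 ✓
All samples match this transformation.

(a) 3C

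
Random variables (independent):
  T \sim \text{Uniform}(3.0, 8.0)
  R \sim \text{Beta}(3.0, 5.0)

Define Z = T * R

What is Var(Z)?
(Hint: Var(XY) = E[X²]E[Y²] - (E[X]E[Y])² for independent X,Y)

Var(XY) = E[X²]E[Y²] - (E[X]E[Y])²
E[T] = 5.5, Var(T) = 2.0833333
E[R] = 0.375, Var(R) = 0.026041667
E[T²] = 2.0833333 + 5.5² = 32.333333
E[R²] = 0.026041667 + 0.375² = 0.16666667
Var(Z) = 32.333333*0.16666667 - (5.5*0.375)²
= 5.3888889 - 4.2539062 = 1.1349826

1.1349826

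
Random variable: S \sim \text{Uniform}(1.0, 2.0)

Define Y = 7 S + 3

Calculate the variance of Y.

For Y = aS + b: Var(Y) = a² * Var(S)
Var(S) = (2 - 1)^2/12 = 0.083333333
Var(Y) = 7² * 0.083333333 = 49 * 0.083333333 = 4.0833333

4.0833333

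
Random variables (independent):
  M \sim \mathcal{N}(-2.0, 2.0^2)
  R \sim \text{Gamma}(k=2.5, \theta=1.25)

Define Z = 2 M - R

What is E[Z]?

E[Z] = 2*E[M] - 1*E[R]
E[M] = -2
E[R] = 3.125
E[Z] = 2*(-2) - 1*3.125 = -7.125

-7.125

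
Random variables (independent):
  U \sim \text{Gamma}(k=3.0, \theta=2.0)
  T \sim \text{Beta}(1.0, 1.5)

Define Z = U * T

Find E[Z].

For independent RVs: E[XY] = E[X]*E[Y]
E[U] = 6
E[T] = 0.4
E[Z] = 6 * 0.4 = 2.4

2.4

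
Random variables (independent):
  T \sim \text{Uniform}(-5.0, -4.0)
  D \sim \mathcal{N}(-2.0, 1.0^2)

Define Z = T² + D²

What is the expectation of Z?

E[Z] = E[T²] + E[D²]
E[T²] = Var(T) + E[T]² = 0.083333333 + 20.25 = 20.333333
E[D²] = Var(D) + E[D]² = 1 + 4 = 5
E[Z] = 20.333333 + 5 = 25.333333

25.333333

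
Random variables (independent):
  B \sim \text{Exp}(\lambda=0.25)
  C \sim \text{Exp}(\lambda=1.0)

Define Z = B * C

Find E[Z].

For independent RVs: E[XY] = E[X]*E[Y]
E[B] = 4
E[C] = 1
E[Z] = 4 * 1 = 4

4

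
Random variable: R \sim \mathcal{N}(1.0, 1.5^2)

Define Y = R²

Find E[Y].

Using E[X²] = Var(X) + (E[X])²:
E[R] = 1
Var(R) = 1.5^2 = 2.25
E[R²] = 2.25 + 1² = 2.25 + 1 = 3.25

3.25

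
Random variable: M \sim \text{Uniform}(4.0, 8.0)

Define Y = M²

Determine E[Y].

E[M²] = Var(M) + (E[M])² = 1.3333333 + 36 = 37.333333

37.333333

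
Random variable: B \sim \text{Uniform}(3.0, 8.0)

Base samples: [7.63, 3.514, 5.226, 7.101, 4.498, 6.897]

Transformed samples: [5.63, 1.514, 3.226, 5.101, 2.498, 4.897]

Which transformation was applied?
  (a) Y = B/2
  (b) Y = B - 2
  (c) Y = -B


Checking option (b) Y = B - 2:
  B = 7.63 -> Y = 5.63 ✓
  B = 3.514 -> Y = 1.514 ✓
  B = 5.226 -> Y = 3.226 ✓
All samples match this transformation.

(b) B - 2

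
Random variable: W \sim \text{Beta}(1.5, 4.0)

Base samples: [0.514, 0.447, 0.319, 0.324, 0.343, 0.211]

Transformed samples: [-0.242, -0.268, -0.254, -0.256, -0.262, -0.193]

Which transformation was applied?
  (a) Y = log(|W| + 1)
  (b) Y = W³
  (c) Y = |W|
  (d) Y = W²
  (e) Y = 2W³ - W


Checking option (e) Y = 2W³ - W:
  W = 0.514 -> Y = -0.242 ✓
  W = 0.447 -> Y = -0.268 ✓
  W = 0.319 -> Y = -0.254 ✓
All samples match this transformation.

(e) 2W³ - W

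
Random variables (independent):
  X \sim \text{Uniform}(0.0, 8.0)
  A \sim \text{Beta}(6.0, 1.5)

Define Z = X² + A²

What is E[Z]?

E[Z] = E[X²] + E[A²]
E[X²] = Var(X) + E[X]² = 5.3333333 + 16 = 21.333333
E[A²] = Var(A) + E[A]² = 0.018823529 + 0.64 = 0.65882353
E[Z] = 21.333333 + 0.65882353 = 21.992157

21.992157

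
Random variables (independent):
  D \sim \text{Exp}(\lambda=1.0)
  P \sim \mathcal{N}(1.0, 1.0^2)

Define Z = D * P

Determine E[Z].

For independent RVs: E[XY] = E[X]*E[Y]
E[D] = 1
E[P] = 1
E[Z] = 1 * 1 = 1

1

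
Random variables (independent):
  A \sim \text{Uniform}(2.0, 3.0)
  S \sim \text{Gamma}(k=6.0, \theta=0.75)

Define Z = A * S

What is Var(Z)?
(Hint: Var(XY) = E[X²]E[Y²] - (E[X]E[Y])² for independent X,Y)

Var(XY) = E[X²]E[Y²] - (E[X]E[Y])²
E[A] = 2.5, Var(A) = 0.083333333
E[S] = 4.5, Var(S) = 3.375
E[A²] = 0.083333333 + 2.5² = 6.3333333
E[S²] = 3.375 + 4.5² = 23.625
Var(Z) = 6.3333333*23.625 - (2.5*4.5)²
= 149.625 - 126.5625 = 23.0625

23.0625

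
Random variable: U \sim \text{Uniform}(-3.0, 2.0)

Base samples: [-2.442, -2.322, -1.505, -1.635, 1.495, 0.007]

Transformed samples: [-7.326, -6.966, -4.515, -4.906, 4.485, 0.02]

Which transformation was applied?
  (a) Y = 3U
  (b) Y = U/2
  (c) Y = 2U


Checking option (a) Y = 3U:
  U = -2.442 -> Y = -7.326 ✓
  U = -2.322 -> Y = -6.966 ✓
  U = -1.505 -> Y = -4.515 ✓
All samples match this transformation.

(a) 3U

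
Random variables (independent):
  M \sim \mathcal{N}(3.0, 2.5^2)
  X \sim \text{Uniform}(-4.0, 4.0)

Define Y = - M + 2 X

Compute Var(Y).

For independent RVs: Var(aX + bY) = a²Var(X) + b²Var(Y)
Var(M) = 6.25
Var(X) = 5.3333333
Var(Y) = (-1)²*6.25 + 2²*5.3333333
= 1*6.25 + 4*5.3333333 = 27.583333

27.583333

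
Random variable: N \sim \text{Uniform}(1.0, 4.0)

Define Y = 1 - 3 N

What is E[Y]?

For Y = -3N + 1:
E[Y] = -3 * E[N] + 1
E[N] = (1 + 4)/2 = 2.5
E[Y] = -3 * 2.5 + 1 = -6.5

-6.5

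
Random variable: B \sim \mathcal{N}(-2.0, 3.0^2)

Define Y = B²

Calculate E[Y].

Using E[X²] = Var(X) + (E[X])²:
E[B] = -2
Var(B) = 3.0^2 = 9
E[B²] = 9 + (-2)² = 9 + 4 = 13

13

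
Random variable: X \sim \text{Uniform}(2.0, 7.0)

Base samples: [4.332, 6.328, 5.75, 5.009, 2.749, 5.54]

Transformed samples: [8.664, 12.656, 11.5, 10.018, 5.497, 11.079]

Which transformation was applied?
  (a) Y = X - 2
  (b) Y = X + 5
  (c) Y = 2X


Checking option (c) Y = 2X:
  X = 4.332 -> Y = 8.664 ✓
  X = 6.328 -> Y = 12.656 ✓
  X = 5.75 -> Y = 11.5 ✓
All samples match this transformation.

(c) 2X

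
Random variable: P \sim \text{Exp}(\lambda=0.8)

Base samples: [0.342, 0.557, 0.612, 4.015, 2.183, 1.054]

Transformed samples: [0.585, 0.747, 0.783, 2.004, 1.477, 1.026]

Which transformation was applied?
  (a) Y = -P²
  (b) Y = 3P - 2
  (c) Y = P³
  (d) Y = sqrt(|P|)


Checking option (d) Y = sqrt(|P|):
  P = 0.342 -> Y = 0.585 ✓
  P = 0.557 -> Y = 0.747 ✓
  P = 0.612 -> Y = 0.783 ✓
All samples match this transformation.

(d) sqrt(|P|)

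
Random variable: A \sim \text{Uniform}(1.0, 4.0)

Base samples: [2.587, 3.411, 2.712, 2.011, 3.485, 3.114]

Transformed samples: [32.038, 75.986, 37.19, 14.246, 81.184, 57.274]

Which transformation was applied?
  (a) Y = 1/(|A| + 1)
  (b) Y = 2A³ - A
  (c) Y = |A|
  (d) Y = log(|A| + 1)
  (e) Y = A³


Checking option (b) Y = 2A³ - A:
  A = 2.587 -> Y = 32.038 ✓
  A = 3.411 -> Y = 75.986 ✓
  A = 2.712 -> Y = 37.19 ✓
All samples match this transformation.

(b) 2A³ - A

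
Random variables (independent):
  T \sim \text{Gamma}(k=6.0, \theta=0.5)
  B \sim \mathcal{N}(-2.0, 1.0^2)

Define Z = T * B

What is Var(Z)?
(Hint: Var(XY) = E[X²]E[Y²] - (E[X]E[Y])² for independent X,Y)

Var(XY) = E[X²]E[Y²] - (E[X]E[Y])²
E[T] = 3, Var(T) = 1.5
E[B] = -2, Var(B) = 1
E[T²] = 1.5 + 3² = 10.5
E[B²] = 1 + (-2)² = 5
Var(Z) = 10.5*5 - (3*(-2))²
= 52.5 - 36 = 16.5

16.5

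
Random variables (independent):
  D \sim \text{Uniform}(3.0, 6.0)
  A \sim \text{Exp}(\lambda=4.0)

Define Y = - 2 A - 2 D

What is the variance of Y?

For independent RVs: Var(aX + bY) = a²Var(X) + b²Var(Y)
Var(D) = 0.75
Var(A) = 0.0625
Var(Y) = (-2)²*0.75 + (-2)²*0.0625
= 4*0.75 + 4*0.0625 = 3.25

3.25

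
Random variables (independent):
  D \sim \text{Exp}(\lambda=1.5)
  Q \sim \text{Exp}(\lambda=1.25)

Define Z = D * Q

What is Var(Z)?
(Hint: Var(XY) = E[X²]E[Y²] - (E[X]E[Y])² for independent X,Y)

Var(XY) = E[X²]E[Y²] - (E[X]E[Y])²
E[D] = 0.66666667, Var(D) = 0.44444444
E[Q] = 0.8, Var(Q) = 0.64
E[D²] = 0.44444444 + 0.66666667² = 0.88888889
E[Q²] = 0.64 + 0.8² = 1.28
Var(Z) = 0.88888889*1.28 - (0.66666667*0.8)²
= 1.1377778 - 0.28444444 = 0.85333333

0.85333333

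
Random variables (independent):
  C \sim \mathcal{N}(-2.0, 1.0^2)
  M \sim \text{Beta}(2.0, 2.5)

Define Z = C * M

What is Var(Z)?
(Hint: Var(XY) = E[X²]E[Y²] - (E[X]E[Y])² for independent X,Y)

Var(XY) = E[X²]E[Y²] - (E[X]E[Y])²
E[C] = -2, Var(C) = 1
E[M] = 0.44444444, Var(M) = 0.044893378
E[C²] = 1 + (-2)² = 5
E[M²] = 0.044893378 + 0.44444444² = 0.24242424
Var(Z) = 5*0.24242424 - (-2*0.44444444)²
= 1.2121212 - 0.79012346 = 0.42199776

0.42199776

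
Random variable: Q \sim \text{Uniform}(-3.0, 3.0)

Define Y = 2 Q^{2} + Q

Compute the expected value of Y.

E[Y] = 2*E[Q²] + 1*E[Q]
E[Q] = 0
E[Q²] = Var(Q) + (E[Q])² = 3 + 0 = 3
E[Y] = 2*3 + 1*0 = 6

6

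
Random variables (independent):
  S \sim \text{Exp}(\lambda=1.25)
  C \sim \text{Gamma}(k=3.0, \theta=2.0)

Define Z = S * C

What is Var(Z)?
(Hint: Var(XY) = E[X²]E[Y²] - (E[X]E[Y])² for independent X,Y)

Var(XY) = E[X²]E[Y²] - (E[X]E[Y])²
E[S] = 0.8, Var(S) = 0.64
E[C] = 6, Var(C) = 12
E[S²] = 0.64 + 0.8² = 1.28
E[C²] = 12 + 6² = 48
Var(Z) = 1.28*48 - (0.8*6)²
= 61.44 - 23.04 = 38.4

38.4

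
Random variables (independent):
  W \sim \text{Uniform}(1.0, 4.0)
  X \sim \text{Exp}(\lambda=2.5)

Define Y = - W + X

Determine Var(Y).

For independent RVs: Var(aX + bY) = a²Var(X) + b²Var(Y)
Var(W) = 0.75
Var(X) = 0.16
Var(Y) = (-1)²*0.75 + 1²*0.16
= 1*0.75 + 1*0.16 = 0.91

0.91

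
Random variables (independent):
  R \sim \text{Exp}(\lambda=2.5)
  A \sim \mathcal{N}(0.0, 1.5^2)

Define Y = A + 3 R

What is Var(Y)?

For independent RVs: Var(aX + bY) = a²Var(X) + b²Var(Y)
Var(R) = 0.16
Var(A) = 2.25
Var(Y) = 3²*0.16 + 1²*2.25
= 9*0.16 + 1*2.25 = 3.69

3.69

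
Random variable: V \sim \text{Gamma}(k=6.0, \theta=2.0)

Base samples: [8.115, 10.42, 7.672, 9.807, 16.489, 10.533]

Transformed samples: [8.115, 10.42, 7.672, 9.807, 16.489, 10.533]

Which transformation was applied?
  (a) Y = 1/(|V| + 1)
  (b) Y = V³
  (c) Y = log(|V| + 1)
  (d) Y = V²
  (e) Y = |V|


Checking option (e) Y = |V|:
  V = 8.115 -> Y = 8.115 ✓
  V = 10.42 -> Y = 10.42 ✓
  V = 7.672 -> Y = 7.672 ✓
All samples match this transformation.

(e) |V|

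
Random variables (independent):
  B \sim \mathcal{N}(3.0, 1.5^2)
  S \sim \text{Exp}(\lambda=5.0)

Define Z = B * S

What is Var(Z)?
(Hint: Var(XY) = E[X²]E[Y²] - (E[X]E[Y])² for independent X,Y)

Var(XY) = E[X²]E[Y²] - (E[X]E[Y])²
E[B] = 3, Var(B) = 2.25
E[S] = 0.2, Var(S) = 0.04
E[B²] = 2.25 + 3² = 11.25
E[S²] = 0.04 + 0.2² = 0.08
Var(Z) = 11.25*0.08 - (3*0.2)²
= 0.9 - 0.36 = 0.54

0.54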